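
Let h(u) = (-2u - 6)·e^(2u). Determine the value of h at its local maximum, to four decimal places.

0.0009

h'(u) = (-2)·e^(2u) + (-2u - 6)·2·e^(2u) = (-4u - 14)·e^(2u). Since e^(2u) > 0, the only critical point is u = -7/2.
h''(-7/2) has the same sign as -4 < 0, so this is a local maximum.
h(-7/2) = (1)·e^(-7) ≈ 0.0009.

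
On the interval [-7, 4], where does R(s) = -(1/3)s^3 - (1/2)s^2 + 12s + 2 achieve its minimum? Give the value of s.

-4

Differentiating, R'(s) = -s^2 - s + 12; which vanishes at s = -4 and s = 3.
Evaluating at the critical points and endpoints: R(-7) = 47/6,  R(-4) = -98/3,  R(3) = 49/2,  R(4) = 62/3.
So the minimum is R(-4) = -98/3.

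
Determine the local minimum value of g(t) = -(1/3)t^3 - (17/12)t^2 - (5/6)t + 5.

g'(t) = -t^2 - (17/6)t - 5/6. Setting g'(t) = 0 gives t ∈ {-5/2, -1/3}.
g''(t) = -2t - 17/6. g''(-5/2) = 13/6 > 0 ⇒ local minimum; g''(-1/3) = -13/6 < 0 ⇒ local maximum.
Thus g has its local minimum at t = -5/2, with value 55/16.

55/16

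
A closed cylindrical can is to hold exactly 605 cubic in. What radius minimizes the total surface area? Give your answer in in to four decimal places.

4.5834

With radius r and height h, πr²h = 605 so h = 605/(πr²), and S(r) = 2πr² + 2πrh = 2πr² + 2·605/r.
S'(r) = 4πr − 2·605/r² = 0 ⇒ r³ = 605/(2π), so r ≈ 4.5834 and h = 2r ≈ 9.1669.
S''(r) = 4π + 4·605/r³ > 0, so this is the minimum; S ≈ 395.9905.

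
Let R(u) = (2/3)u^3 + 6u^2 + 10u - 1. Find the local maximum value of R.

Critical points: R'(u) = 2u^2 + 12u + 10 vanishes at u = -5, -1.
R''(u) = 4u + 12. R''(-5) = -8 < 0 ⇒ local maximum; R''(-1) = 8 > 0 ⇒ local minimum.
So the local maximum value is R(-5) = 47/3.

47/3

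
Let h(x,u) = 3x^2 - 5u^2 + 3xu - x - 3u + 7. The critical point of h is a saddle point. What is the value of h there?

∂h/∂x = 6x + 3u - 1 = 0 and ∂h/∂u = 3x - 10u - 3 = 0, so (x, u) = (19/69, -5/23).
The Hessian has h_{xx} = 6, h_{uu} = -10, h_{xu} = 3, giving D = -69 < 0, so the point is a saddle point.
h(19/69, -5/23) = 496/69.

496/69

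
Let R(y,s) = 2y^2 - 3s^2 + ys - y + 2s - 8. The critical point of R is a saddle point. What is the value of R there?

-193/25

∂R/∂y = 4y + s - 1 = 0 and ∂R/∂s = y - 6s + 2 = 0, so (y, s) = (4/25, 9/25).
The Hessian has R_{yy} = 4, R_{ss} = -6, R_{ys} = 1, giving D = -25 < 0, so the point is a saddle point.
R(4/25, 9/25) = -193/25.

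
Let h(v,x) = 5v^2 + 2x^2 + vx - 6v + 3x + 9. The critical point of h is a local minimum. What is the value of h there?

72/13

∂h/∂v = 10v + x - 6 = 0 and ∂h/∂x = v + 4x + 3 = 0, so (v, x) = (9/13, -12/13).
The Hessian has h_{vv} = 10, h_{xx} = 4, h_{vx} = 1, giving D = 39 > 0 with h_{vv} > 0, so the point is a local minimum.
h(9/13, -12/13) = 72/13.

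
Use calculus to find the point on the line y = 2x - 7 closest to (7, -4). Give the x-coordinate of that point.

Minimize D(x)^2 = (x - 7)^2 + (2x - 3)^2.
d/dx[D^2] = 2(x - 7) + 2·2·(2x - 3) = 0 ⇒ x = 13/5.
Then y = -9/5 and the distance is √(121/5) ≈ 4.9193.

13/5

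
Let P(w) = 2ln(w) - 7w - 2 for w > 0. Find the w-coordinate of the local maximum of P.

2/7

P'(w) = 2/w − 7 = 0 gives w = 2/7.
P''(w) = -2/w², which is negative for w > 0, so this is a local maximum.
P(2/7) = 2·ln(2/7) - 2 - 2 ≈ -6.5055.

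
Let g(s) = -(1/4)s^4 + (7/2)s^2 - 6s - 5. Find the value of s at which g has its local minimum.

1

g'(s) = -s^3 + 7s - 6. Setting g'(s) = 0 gives s ∈ {-3, 1, 2}.
g''(s) = -3s^2 + 7. g''(-3) = -20 < 0 ⇒ local maximum; g''(1) = 4 > 0 ⇒ local minimum; g''(2) = -5 < 0 ⇒ local maximum.
Thus g has its local minimum at s = 1, with value -31/4.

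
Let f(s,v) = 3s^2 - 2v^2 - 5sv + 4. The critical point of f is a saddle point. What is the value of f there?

∂f/∂s = 6s - 5v = 0 and ∂f/∂v = -5s - 4v = 0, so (s, v) = (0, 0).
The Hessian has f_{ss} = 6, f_{vv} = -4, f_{sv} = -5, giving D = -49 < 0, so the point is a saddle point.
f(0, 0) = 4.

4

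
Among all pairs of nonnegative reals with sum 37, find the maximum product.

With x + y = 37, the product is P(x) = x(37 − x).
P'(x) = 37 − 2x = 0 gives x = 37/2; P'' = −2 < 0, so this is the maximum.
P = 37/2·37/2 = 1369/4.

1369/4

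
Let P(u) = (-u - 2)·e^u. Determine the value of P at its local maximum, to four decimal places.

0.0498

P'(u) = (-1)·e^u + (-u - 2)·1·e^u = (-u - 3)·e^u. Since e^u > 0, the only critical point is u = -3.
P''(-3) has the same sign as -1 < 0, so this is a local maximum.
P(-3) = (1)·e^(-3) ≈ 0.0498.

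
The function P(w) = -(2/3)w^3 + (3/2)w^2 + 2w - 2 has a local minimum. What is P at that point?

P'(w) = -2w^2 + 3w + 2. Setting P'(w) = 0 gives w ∈ {-1/2, 2}.
P''(w) = -4w + 3. P''(-1/2) = 5 > 0 ⇒ local minimum; P''(2) = -5 < 0 ⇒ local maximum.
So the local minimum value is P(-1/2) = -61/24.

-61/24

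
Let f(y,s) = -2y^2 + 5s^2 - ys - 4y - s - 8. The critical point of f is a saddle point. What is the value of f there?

-6

∂f/∂y = -4y - s - 4 = 0 and ∂f/∂s = -y + 10s - 1 = 0, so (y, s) = (-1, 0).
The Hessian has f_{yy} = -4, f_{ss} = 10, f_{ys} = -1, giving D = -41 < 0, so the point is a saddle point.
f(-1, 0) = -6.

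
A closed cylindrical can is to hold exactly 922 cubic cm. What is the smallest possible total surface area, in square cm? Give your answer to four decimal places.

524.4070

With radius r and height h, πr²h = 922 so h = 922/(πr²), and S(r) = 2πr² + 2πrh = 2πr² + 2·922/r.
S'(r) = 4πr − 2·922/r² = 0 ⇒ r³ = 922/(2π), so r ≈ 5.2745 and h = 2r ≈ 10.5491.
S''(r) = 4π + 4·922/r³ > 0, so this is the minimum; S ≈ 524.4070.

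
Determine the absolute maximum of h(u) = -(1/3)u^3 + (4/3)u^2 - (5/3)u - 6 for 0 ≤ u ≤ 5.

h'(u) = -u^2 + (8/3)u - 5/3, which vanishes at u = 1 and u = 5/3.
Compare values at every candidate in [0, 5]: h(0) = -6,  h(1) = -20/3,  h(5/3) = -536/81,  h(5) = -68/3.
So the maximum is h(0) = -6.

-6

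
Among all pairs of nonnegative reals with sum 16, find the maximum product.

64

With x + y = 16, the product is P(x) = x(16 − x).
P'(x) = 16 − 2x = 0 gives x = 8; P'' = −2 < 0, so this is the maximum.
P = 8·8 = 64.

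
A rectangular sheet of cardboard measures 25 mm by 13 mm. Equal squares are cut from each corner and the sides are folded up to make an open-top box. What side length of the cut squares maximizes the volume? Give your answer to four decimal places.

With cut size x, the volume is V(x) = x(25 − 2x)(13 − 2x) for 0 < x < 6.5.
V'(x) = 12x^2 − 152x + 325. Setting V'(x) = 0 gives x ≈ 2.7239 (the root in (0, 6.5)).
V''(x) = 24x − 152 is negative there, so this is the maximum; V ≈ 402.2169.

2.7239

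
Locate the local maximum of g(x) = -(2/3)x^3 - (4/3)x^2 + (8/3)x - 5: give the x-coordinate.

2/3

Critical points: g'(x) = -2x^2 - (8/3)x + 8/3 vanishes at x = -2, 2/3.
Since g''(x) = -4x - 8/3, we get g''(-2) = 16/3 > 0 ⇒ local minimum; g''(2/3) = -16/3 < 0 ⇒ local maximum.
The local maximum is g(2/3) = -325/81.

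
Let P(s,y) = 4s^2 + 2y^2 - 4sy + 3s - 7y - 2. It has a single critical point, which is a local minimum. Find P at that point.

-81/8

∂P/∂s = 8s - 4y + 3 = 0 and ∂P/∂y = -4s + 4y - 7 = 0, so (s, y) = (1, 11/4).
The Hessian has P_{ss} = 8, P_{yy} = 4, P_{sy} = -4, giving D = 16 > 0 with P_{ss} > 0, so the point is a local minimum.
P(1, 11/4) = -81/8.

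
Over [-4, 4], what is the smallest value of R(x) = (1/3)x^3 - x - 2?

-58/3

R'(x) = x^2 - 1, which vanishes at x = -1 and x = 1.
Compare values at every candidate in [-4, 4]: R(-4) = -58/3; R(-1) = -4/3; R(1) = -8/3; R(4) = 46/3.
So the minimum is R(-4) = -58/3.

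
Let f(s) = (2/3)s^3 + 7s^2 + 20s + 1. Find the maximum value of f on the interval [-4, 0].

1

Differentiating, f'(s) = 2s^2 + 14s + 20; whose only zero in [-4, 0] is s = -2.
Compare values at every candidate in [-4, 0]: f(-4) = -29/3,  f(-2) = -49/3,  f(0) = 1.
Hence the absolute maximum is 1 at s = 0.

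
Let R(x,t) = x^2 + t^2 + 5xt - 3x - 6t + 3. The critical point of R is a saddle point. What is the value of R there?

6/7

∂R/∂x = 2x + 5t - 3 = 0 and ∂R/∂t = 5x + 2t - 6 = 0, so (x, t) = (8/7, 1/7).
The Hessian has R_{xx} = 2, R_{tt} = 2, R_{xt} = 5, giving D = -21 < 0, so the point is a saddle point.
R(8/7, 1/7) = 6/7.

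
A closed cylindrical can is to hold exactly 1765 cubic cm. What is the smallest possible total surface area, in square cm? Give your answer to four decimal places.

With radius r and height h, πr²h = 1765 so h = 1765/(πr²), and S(r) = 2πr² + 2πrh = 2πr² + 2·1765/r.
S'(r) = 4πr − 2·1765/r² = 0 ⇒ r³ = 1765/(2π), so r ≈ 6.5492 and h = 2r ≈ 13.0984.
S''(r) = 4π + 4·1765/r³ > 0, so this is the minimum; S ≈ 808.4956.

808.4956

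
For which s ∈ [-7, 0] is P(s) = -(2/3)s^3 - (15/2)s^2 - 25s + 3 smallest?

Differentiating, P'(s) = -2s^2 - 15s - 25; which vanishes at s = -5 and s = -5/2.
Candidates: P(-7) = 235/6,  P(-5) = 143/6,  P(-5/2) = 697/24,  P(0) = 3.
So the minimum is P(0) = 3.

0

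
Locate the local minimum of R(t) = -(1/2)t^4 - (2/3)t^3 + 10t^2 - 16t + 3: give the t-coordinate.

1

Critical points: R'(t) = -2t^3 - 2t^2 + 20t - 16 vanishes at t = -4, 1, 2.
R''(t) = -6t^2 - 4t + 20. R''(-4) = -60 < 0 ⇒ local maximum; R''(1) = 10 > 0 ⇒ local minimum; R''(2) = -12 < 0 ⇒ local maximum.
The local minimum is R(1) = -25/6.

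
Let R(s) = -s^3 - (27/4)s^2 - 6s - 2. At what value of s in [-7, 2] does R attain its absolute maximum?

The derivative is -3s^2 - (27/2)s - 6, which vanishes at s = -4 and s = -1/2.
Evaluating at the critical points and endpoints: R(-7) = 209/4,  R(-4) = -22,  R(-1/2) = -9/16,  R(2) = -49.
Hence the absolute maximum is 209/4 at s = -7.

-7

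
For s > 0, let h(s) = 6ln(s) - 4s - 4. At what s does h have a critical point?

h'(s) = 6/s − 4 = 0 gives s = 3/2.
h''(s) = -6/s², which is negative for s > 0, so this is a local maximum.
h(3/2) = 6·ln(3/2) - 6 - 4 ≈ -7.5672.

3/2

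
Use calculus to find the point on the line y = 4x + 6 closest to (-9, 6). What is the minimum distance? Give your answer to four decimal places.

8.7313

Minimize D(x)^2 = (x + 9)^2 + (4x)^2.
d/dx[D^2] = 2(x + 9) + 2·4·(4x) = 0 ⇒ x = -9/17.
Then y = 66/17 and the distance is √(1296/17) ≈ 8.7313.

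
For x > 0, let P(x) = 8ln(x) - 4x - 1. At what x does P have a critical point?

P'(x) = 8/x − 4 = 0 gives x = 2.
P''(x) = -8/x², which is negative for x > 0, so this is a local maximum.
P(2) = 8·ln(2) - 8 - 1 ≈ -3.4548.

2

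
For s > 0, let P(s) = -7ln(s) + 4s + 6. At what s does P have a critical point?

7/4

P'(s) = -7/s + 4 = 0 gives s = 7/4.
P''(s) = 7/s², which is positive for s > 0, so this is a local minimum.
P(7/4) = -7·ln(7/4) + 7 + 6 ≈ 9.0827.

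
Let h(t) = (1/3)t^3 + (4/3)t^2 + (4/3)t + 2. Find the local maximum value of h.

2

Critical points: h'(t) = t^2 + (8/3)t + 4/3 vanishes at t = -2, -2/3.
h''(t) = 2t + 8/3. h''(-2) = -4/3 < 0 ⇒ local maximum; h''(-2/3) = 4/3 > 0 ⇒ local minimum.
The local maximum is h(-2) = 2.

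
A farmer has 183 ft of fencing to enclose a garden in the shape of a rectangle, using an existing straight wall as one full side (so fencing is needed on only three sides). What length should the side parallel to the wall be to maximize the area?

183/2

Let the sides perpendicular to the wall have length x and the parallel side y, so 2x + y = 183 and the area is A = xy = x(183 − 2x).
A'(x) = 183 − 4x = 0 gives x = 183/4, and A''(x) = −4 < 0 confirms a maximum.
Then y = 183 − 2·183/4 = 183/2 and A = 33489/8.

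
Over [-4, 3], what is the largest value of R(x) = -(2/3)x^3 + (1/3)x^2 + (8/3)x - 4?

Differentiating, R'(x) = -2x^2 + (2/3)x + 8/3; which vanishes at x = -1 and x = 4/3.
Candidates: R(-4) = 100/3, R(-1) = -17/3, R(4/3) = -116/81, R(3) = -11.
So the maximum is R(-4) = 100/3.

100/3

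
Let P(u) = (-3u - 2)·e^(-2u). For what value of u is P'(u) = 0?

-1/6

By the product rule, P'(u) = (6u + 1)·e^(-2u). Since e^(-2u) > 0, the only critical point is u = -1/6.
P''(-1/6) has the same sign as 6 > 0, so this is a local minimum.
P(-1/6) = (-3/2)·e^(1/3) ≈ -2.0934.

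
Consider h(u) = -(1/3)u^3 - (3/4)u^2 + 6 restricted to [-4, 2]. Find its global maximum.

The derivative is -u^2 - (3/2)u, which vanishes at u = -3/2 and u = 0.
Evaluating at the critical points and endpoints: h(-4) = 46/3; h(-3/2) = 87/16; h(0) = 6; h(2) = 1/3.
Hence the absolute maximum is 46/3 at u = -4.

46/3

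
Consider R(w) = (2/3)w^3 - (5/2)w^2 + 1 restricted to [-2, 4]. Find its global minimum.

-43/3

The derivative is 2w^2 - 5w, which vanishes at w = 0 and w = 5/2.
Evaluating at the critical points and endpoints: R(-2) = -43/3; R(0) = 1; R(5/2) = -101/24; R(4) = 11/3.
So the minimum is R(-2) = -43/3.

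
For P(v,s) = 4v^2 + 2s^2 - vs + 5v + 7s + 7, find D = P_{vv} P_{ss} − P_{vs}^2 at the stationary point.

∂P/∂v = 8v - s + 5 = 0 and ∂P/∂s = -v + 4s + 7 = 0, so (v, s) = (-27/31, -61/31).
The Hessian has P_{vv} = 8, P_{ss} = 4, P_{vs} = -1, giving D = 31 > 0 with P_{vv} > 0, so the point is a local minimum.
D = (8)·(4) − (-1)^2 = 31.

31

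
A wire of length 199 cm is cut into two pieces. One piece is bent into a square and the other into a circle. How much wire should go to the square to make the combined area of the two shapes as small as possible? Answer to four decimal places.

111.4597

Let x be the length used for the square. Square side x/4; circle radius (199−x)/(2π).
A(x) = (x/4)² + π·((199−x)/(2π))² = x²/16 + (199−x)²/(4π) for 0 ≤ x ≤ 199. A'(x) = x/8 − (199−x)/(2π) = 0 gives x = 4·199/(π+4) ≈ 111.4597.
A'' = 1/8 + 1/(2π) > 0, so this gives the minimum combined area; x ≈ 111.4597 cm to the square.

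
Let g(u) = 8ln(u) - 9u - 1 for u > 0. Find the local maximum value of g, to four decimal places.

-9.9423

g'(u) = 8/u − 9 = 0 gives u = 8/9.
g''(u) = -8/u², which is negative for u > 0, so this is a local maximum.
g(8/9) = 8·ln(8/9) - 8 - 1 ≈ -9.9423.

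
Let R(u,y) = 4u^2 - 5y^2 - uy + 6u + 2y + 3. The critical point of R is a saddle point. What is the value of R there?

91/81

∂R/∂u = 8u - y + 6 = 0 and ∂R/∂y = -u - 10y + 2 = 0, so (u, y) = (-58/81, 22/81).
The Hessian has R_{uu} = 8, R_{yy} = -10, R_{uy} = -1, giving D = -81 < 0, so the point is a saddle point.
R(-58/81, 22/81) = 91/81.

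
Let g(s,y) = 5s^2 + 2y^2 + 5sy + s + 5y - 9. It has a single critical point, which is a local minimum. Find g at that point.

-79/5

∂g/∂s = 10s + 5y + 1 = 0 and ∂g/∂y = 5s + 4y + 5 = 0, so (s, y) = (7/5, -3).
The Hessian has g_{ss} = 10, g_{yy} = 4, g_{sy} = 5, giving D = 15 > 0 with g_{ss} > 0, so the point is a local minimum.
g(7/5, -3) = -79/5.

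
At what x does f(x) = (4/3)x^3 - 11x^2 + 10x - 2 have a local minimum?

5

f'(x) = 4x^2 - 22x + 10. Setting f'(x) = 0 gives x ∈ {1/2, 5}.
Second-derivative test with f''(x) = 8x - 22: f''(1/2) = -18 < 0 ⇒ local maximum; f''(5) = 18 > 0 ⇒ local minimum.
Thus f has its local minimum at x = 5, with value -181/3.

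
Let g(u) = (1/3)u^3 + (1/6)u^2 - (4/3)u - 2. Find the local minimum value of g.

Critical points: g'(u) = u^2 + (1/3)u - 4/3 vanishes at u = -4/3, 1.
Since g''(u) = 2u + 1/3, we get g''(-4/3) = -7/3 < 0 ⇒ local maximum; g''(1) = 7/3 > 0 ⇒ local minimum.
So the local minimum value is g(1) = -17/6.

-17/6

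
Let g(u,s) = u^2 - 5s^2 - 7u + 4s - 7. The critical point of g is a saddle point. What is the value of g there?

-369/20

∂g/∂u = 2u - 7 = 0 and ∂g/∂s = -10s + 4 = 0, so (u, s) = (7/2, 2/5).
The Hessian has g_{uu} = 2, g_{ss} = -10, g_{us} = 0, giving D = -20 < 0, so the point is a saddle point.
g(7/2, 2/5) = -369/20.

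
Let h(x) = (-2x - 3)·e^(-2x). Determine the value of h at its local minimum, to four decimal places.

By the product rule, h'(x) = (4x + 4)·e^(-2x). Since e^(-2x) > 0, the only critical point is x = -1.
h''(-1) has the same sign as 4 > 0, so this is a local minimum.
h(-1) = (-1)·e^(2) ≈ -7.3891.

-7.3891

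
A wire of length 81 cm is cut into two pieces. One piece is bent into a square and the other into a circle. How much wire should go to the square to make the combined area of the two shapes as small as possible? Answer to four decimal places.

Let x be the length used for the square. Square side x/4; circle radius (81−x)/(2π).
A(x) = (x/4)² + π·((81−x)/(2π))² = x²/16 + (81−x)²/(4π) for 0 ≤ x ≤ 81. A'(x) = x/8 − (81−x)/(2π) = 0 gives x = 4·81/(π+4) ≈ 45.3680.
A'' = 1/8 + 1/(2π) > 0, so this gives the minimum combined area; x ≈ 45.3680 cm to the square.

45.3680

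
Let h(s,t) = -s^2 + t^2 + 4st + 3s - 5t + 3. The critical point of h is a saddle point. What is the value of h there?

26/5

∂h/∂s = -2s + 4t + 3 = 0 and ∂h/∂t = 4s + 2t - 5 = 0, so (s, t) = (13/10, -1/10).
The Hessian has h_{ss} = -2, h_{tt} = 2, h_{st} = 4, giving D = -20 < 0, so the point is a saddle point.
h(13/10, -1/10) = 26/5.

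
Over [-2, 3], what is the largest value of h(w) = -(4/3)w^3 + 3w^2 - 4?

56/3

h'(w) = -4w^2 + 6w, which vanishes at w = 0 and w = 3/2.
Compare values at every candidate in [-2, 3]: h(-2) = 56/3,  h(0) = -4,  h(3/2) = -7/4,  h(3) = -13.
The maximum over the interval is 56/3, attained at w = -2.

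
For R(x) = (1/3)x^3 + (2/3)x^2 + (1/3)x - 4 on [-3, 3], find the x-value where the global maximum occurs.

The derivative is x^2 + (4/3)x + 1/3, which vanishes at x = -1 and x = -1/3.
Candidates: R(-3) = -8,  R(-1) = -4,  R(-1/3) = -328/81,  R(3) = 12.
The maximum over the interval is 12, attained at x = 3.

3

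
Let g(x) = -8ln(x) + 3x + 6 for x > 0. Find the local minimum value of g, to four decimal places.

g'(x) = -8/x + 3 = 0 gives x = 8/3.
g''(x) = 8/x², which is positive for x > 0, so this is a local minimum.
g(8/3) = -8·ln(8/3) + 8 + 6 ≈ 6.1534.

6.1534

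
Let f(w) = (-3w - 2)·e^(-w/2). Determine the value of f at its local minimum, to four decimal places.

-3.0805

Differentiating with the product rule gives f'(w) = ((3/2)w - 2)·e^(-w/2). Since e^(-w/2) > 0, the only critical point is w = 4/3.
f''(4/3) has the same sign as 3/2 > 0, so this is a local minimum.
f(4/3) = (-6)·e^(-2/3) ≈ -3.0805.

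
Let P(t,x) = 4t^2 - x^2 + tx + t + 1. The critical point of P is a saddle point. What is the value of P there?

16/17

∂P/∂t = 8t + x + 1 = 0 and ∂P/∂x = t - 2x = 0, so (t, x) = (-2/17, -1/17).
The Hessian has P_{tt} = 8, P_{xx} = -2, P_{tx} = 1, giving D = -17 < 0, so the point is a saddle point.
P(-2/17, -1/17) = 16/17.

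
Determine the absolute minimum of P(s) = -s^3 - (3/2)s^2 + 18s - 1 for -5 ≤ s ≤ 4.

-83/2

Differentiating, P'(s) = -3s^2 - 3s + 18; which vanishes at s = -3 and s = 2.
Candidates: P(-5) = -7/2; P(-3) = -83/2; P(2) = 21; P(4) = -17.
Hence the absolute minimum is -83/2 at s = -3.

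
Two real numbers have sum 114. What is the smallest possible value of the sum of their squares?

6498

With a + b = 114, a^2 + b^2 = a^2 + (114 − a)^2.
The derivative 2a − 2(114 − a) = 4a − 228 vanishes at a = 57; second derivative 4 > 0, a minimum.
The minimum is 2·(57)^2 = 6498.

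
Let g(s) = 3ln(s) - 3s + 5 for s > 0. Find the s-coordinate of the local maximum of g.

1

g'(s) = 3/s − 3 = 0 gives s = 1.
g''(s) = -3/s², which is negative for s > 0, so this is a local maximum.
g(1) = 3·ln(1) - 3 + 5 ≈ 2.0000.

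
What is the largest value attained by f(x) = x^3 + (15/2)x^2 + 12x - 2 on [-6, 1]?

37/2

The derivative is 3x^2 + 15x + 12, which vanishes at x = -4 and x = -1.
Evaluating at the critical points and endpoints: f(-6) = -20,  f(-4) = 6,  f(-1) = -15/2,  f(1) = 37/2.
So the maximum is f(1) = 37/2.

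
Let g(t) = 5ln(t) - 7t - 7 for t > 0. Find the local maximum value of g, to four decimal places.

-13.6824

g'(t) = 5/t − 7 = 0 gives t = 5/7.
g''(t) = -5/t², which is negative for t > 0, so this is a local maximum.
g(5/7) = 5·ln(5/7) - 5 - 7 ≈ -13.6824.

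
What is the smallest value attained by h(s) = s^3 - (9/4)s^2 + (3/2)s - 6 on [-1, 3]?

The derivative is 3s^2 - (9/2)s + 3/2, which vanishes at s = 1/2 and s = 1.
Evaluating at the critical points and endpoints: h(-1) = -43/4; h(1/2) = -91/16; h(1) = -23/4; h(3) = 21/4.
Hence the absolute minimum is -43/4 at s = -1.

-43/4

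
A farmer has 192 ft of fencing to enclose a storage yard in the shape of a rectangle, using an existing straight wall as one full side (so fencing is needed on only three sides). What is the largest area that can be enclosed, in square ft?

Let the sides perpendicular to the wall have length x and the parallel side y, so 2x + y = 192 and the area is A = xy = x(192 − 2x).
A'(x) = 192 − 4x = 0 gives x = 48, and A''(x) = −4 < 0 confirms a maximum.
Then y = 192 − 2·48 = 96 and A = 4608.

4608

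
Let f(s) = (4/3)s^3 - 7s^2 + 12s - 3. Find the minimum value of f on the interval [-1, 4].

-70/3

The derivative is 4s^2 - 14s + 12, which vanishes at s = 3/2 and s = 2.
Candidates: f(-1) = -70/3, f(3/2) = 15/4, f(2) = 11/3, f(4) = 55/3.
So the minimum is f(-1) = -70/3.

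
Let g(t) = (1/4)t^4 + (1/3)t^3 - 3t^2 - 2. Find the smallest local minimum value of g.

Critical points: g'(t) = t^3 + t^2 - 6t vanishes at t = -3, 0, 2.
Second-derivative test with g''(t) = 3t^2 + 2t - 6: g''(-3) = 15 > 0 ⇒ local minimum; g''(0) = -6 < 0 ⇒ local maximum; g''(2) = 10 > 0 ⇒ local minimum.
The smallest local minimum is g(-3) = -71/4.

-71/4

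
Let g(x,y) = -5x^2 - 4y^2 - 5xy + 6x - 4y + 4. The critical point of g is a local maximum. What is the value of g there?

∂g/∂x = -10x - 5y + 6 = 0 and ∂g/∂y = -5x - 8y - 4 = 0, so (x, y) = (68/55, -14/11).
The Hessian has g_{xx} = -10, g_{yy} = -8, g_{xy} = -5, giving D = 55 > 0 with g_{xx} < 0, so the point is a local maximum.
g(68/55, -14/11) = 564/55.

564/55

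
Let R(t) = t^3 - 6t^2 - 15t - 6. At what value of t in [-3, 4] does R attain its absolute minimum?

4

R'(t) = 3t^2 - 12t - 15, whose only zero in [-3, 4] is t = -1.
Candidates: R(-3) = -42,  R(-1) = 2,  R(4) = -98.
So the minimum is R(4) = -98.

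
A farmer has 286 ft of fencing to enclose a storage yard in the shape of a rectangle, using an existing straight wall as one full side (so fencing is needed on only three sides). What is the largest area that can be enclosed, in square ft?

Let the sides perpendicular to the wall have length x and the parallel side y, so 2x + y = 286 and the area is A = xy = x(286 − 2x).
A'(x) = 286 − 4x = 0 gives x = 143/2, and A''(x) = −4 < 0 confirms a maximum.
Then y = 286 − 2·143/2 = 143 and A = 20449/2.

20449/2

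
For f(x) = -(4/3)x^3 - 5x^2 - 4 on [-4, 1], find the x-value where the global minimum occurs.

-5/2

f'(x) = -4x^2 - 10x, which vanishes at x = -5/2 and x = 0.
Evaluating at the critical points and endpoints: f(-4) = 4/3,  f(-5/2) = -173/12,  f(0) = -4,  f(1) = -31/3.
So the minimum is f(-5/2) = -173/12.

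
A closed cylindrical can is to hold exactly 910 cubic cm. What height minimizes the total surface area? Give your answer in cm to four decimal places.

10.5031

With radius r and height h, πr²h = 910 so h = 910/(πr²), and S(r) = 2πr² + 2πrh = 2πr² + 2·910/r.
S'(r) = 4πr − 2·910/r² = 0 ⇒ r³ = 910/(2π), so r ≈ 5.2515 and h = 2r ≈ 10.5031.
S''(r) = 4π + 4·910/r³ > 0, so this is the minimum; S ≈ 519.8469.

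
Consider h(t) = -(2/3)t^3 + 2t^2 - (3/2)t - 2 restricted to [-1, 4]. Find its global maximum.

Differentiating, h'(t) = -2t^2 + 4t - 3/2; which vanishes at t = 1/2 and t = 3/2.
Compare values at every candidate in [-1, 4]: h(-1) = 13/6, h(1/2) = -7/3, h(3/2) = -2, h(4) = -56/3.
So the maximum is h(-1) = 13/6.

13/6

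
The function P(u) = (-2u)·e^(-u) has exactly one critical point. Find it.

1

By the product rule, P'(u) = (2u - 2)·e^(-u). Since e^(-u) > 0, the only critical point is u = 1.
P''(1) has the same sign as 2 > 0, so this is a local minimum.
P(1) = (-2)·e^(-1) ≈ -0.7358.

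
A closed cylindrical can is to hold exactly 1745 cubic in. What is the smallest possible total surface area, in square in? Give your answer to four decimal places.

802.3764

With radius r and height h, πr²h = 1745 so h = 1745/(πr²), and S(r) = 2πr² + 2πrh = 2πr² + 2·1745/r.
S'(r) = 4πr − 2·1745/r² = 0 ⇒ r³ = 1745/(2π), so r ≈ 6.5244 and h = 2r ≈ 13.0487.
S''(r) = 4π + 4·1745/r³ > 0, so this is the minimum; S ≈ 802.3764.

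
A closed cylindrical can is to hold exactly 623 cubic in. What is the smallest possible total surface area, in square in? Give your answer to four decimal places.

With radius r and height h, πr²h = 623 so h = 623/(πr²), and S(r) = 2πr² + 2πrh = 2πr² + 2·623/r.
S'(r) = 4πr − 2·623/r² = 0 ⇒ r³ = 623/(2π), so r ≈ 4.6285 and h = 2r ≈ 9.2569.
S''(r) = 4π + 4·623/r³ > 0, so this is the minimum; S ≈ 403.8064.

403.8064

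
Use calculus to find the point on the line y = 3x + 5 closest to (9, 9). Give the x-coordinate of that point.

Minimize D(x)^2 = (x - 9)^2 + (3x - 4)^2.
d/dx[D^2] = 2(x - 9) + 2·3·(3x - 4) = 0 ⇒ x = 21/10.
Then y = 113/10 and the distance is √(529/10) ≈ 7.2732.

21/10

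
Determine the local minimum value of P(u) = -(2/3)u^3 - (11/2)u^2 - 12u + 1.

11/3

P'(u) = -2u^2 - 11u - 12. Setting P'(u) = 0 gives u ∈ {-4, -3/2}.
Since P''(u) = -4u - 11, we get P''(-4) = 5 > 0 ⇒ local minimum; P''(-3/2) = -5 < 0 ⇒ local maximum.
So the local minimum value is P(-4) = 11/3.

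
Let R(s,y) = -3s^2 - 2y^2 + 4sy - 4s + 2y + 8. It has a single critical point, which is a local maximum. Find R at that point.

∂R/∂s = -6s + 4y - 4 = 0 and ∂R/∂y = 4s - 4y + 2 = 0, so (s, y) = (-1, -1/2).
The Hessian has R_{ss} = -6, R_{yy} = -4, R_{sy} = 4, giving D = 8 > 0 with R_{ss} < 0, so the point is a local maximum.
R(-1, -1/2) = 19/2.

19/2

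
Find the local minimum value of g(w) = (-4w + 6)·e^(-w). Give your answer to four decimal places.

-0.3283

By the product rule, g'(w) = (4w - 10)·e^(-w). Since e^(-w) > 0, the only critical point is w = 5/2.
g''(5/2) has the same sign as 4 > 0, so this is a local minimum.
g(5/2) = (-4)·e^(-5/2) ≈ -0.3283.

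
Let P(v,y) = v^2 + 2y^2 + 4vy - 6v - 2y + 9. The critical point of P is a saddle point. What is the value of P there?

25/2

∂P/∂v = 2v + 4y - 6 = 0 and ∂P/∂y = 4v + 4y - 2 = 0, so (v, y) = (-2, 5/2).
The Hessian has P_{vv} = 2, P_{yy} = 4, P_{vy} = 4, giving D = -8 < 0, so the point is a saddle point.
P(-2, 5/2) = 25/2.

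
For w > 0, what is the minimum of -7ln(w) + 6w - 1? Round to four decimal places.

R'(w) = -7/w + 6 = 0 gives w = 7/6.
R''(w) = 7/w², which is positive for w > 0, so this is a local minimum.
R(7/6) = -7·ln(7/6) + 7 - 1 ≈ 4.9209.

4.9209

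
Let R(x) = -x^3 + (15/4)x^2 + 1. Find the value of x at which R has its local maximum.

5/2

R'(x) = -3x^2 + (15/2)x. Setting R'(x) = 0 gives x ∈ {0, 5/2}.
Since R''(x) = -6x + 15/2, we get R''(0) = 15/2 > 0 ⇒ local minimum; R''(5/2) = -15/2 < 0 ⇒ local maximum.
So the local maximum value is R(5/2) = 141/16.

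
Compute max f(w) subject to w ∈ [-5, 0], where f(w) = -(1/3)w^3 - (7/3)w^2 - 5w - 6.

Differentiating, f'(w) = -w^2 - (14/3)w - 5; which vanishes at w = -3 and w = -5/3.
Evaluating at the critical points and endpoints: f(-5) = 7/3,  f(-3) = -3,  f(-5/3) = -211/81,  f(0) = -6.
Hence the absolute maximum is 7/3 at w = -5.

7/3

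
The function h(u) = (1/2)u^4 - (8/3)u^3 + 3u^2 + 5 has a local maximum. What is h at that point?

h'(u) = 2u^3 - 8u^2 + 6u = 0 at u = 0, 1, 3.
Since h''(u) = 6u^2 - 16u + 6, we get h''(0) = 6 > 0 ⇒ local minimum; h''(1) = -4 < 0 ⇒ local maximum; h''(3) = 12 > 0 ⇒ local minimum.
So the local maximum value is h(1) = 35/6.

35/6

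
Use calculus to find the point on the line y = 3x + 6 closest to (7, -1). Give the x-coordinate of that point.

-7/5

Minimize D(x)^2 = (x - 7)^2 + (3x + 7)^2.
d/dx[D^2] = 2(x - 7) + 2·3·(3x + 7) = 0 ⇒ x = -7/5.
Then y = 9/5 and the distance is √(392/5) ≈ 8.8544.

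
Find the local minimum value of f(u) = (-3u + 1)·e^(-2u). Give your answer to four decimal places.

By the product rule, f'(u) = (6u - 5)·e^(-2u). Since e^(-2u) > 0, the only critical point is u = 5/6.
f''(5/6) has the same sign as 6 > 0, so this is a local minimum.
f(5/6) = (-3/2)·e^(-5/3) ≈ -0.2833.

-0.2833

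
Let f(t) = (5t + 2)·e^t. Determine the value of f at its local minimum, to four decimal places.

By the product rule, f'(t) = (5t + 7)·e^t. Since e^t > 0, the only critical point is t = -7/5.
f''(-7/5) has the same sign as 5 > 0, so this is a local minimum.
f(-7/5) = (-5)·e^(-7/5) ≈ -1.2330.

-1.2330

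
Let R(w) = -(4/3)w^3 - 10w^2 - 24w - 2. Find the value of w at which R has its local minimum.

-3

R'(w) = -4w^2 - 20w - 24. Setting R'(w) = 0 gives w ∈ {-3, -2}.
R''(w) = -8w - 20. R''(-3) = 4 > 0 ⇒ local minimum; R''(-2) = -4 < 0 ⇒ local maximum.
The local minimum is R(-3) = 16.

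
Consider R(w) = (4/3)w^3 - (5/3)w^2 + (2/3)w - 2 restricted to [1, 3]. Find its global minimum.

Differentiating, R'(w) = 4w^2 - (10/3)w + 2/3; which has no zeros in [1, 3].
Compare values at every candidate in [1, 3]: R(1) = -5/3, R(3) = 21.
So the minimum is R(1) = -5/3.

-5/3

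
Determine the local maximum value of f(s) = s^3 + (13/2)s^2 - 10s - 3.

Critical points: f'(s) = 3s^2 + 13s - 10 vanishes at s = -5, 2/3.
Second-derivative test with f''(s) = 6s + 13: f''(-5) = -17 < 0 ⇒ local maximum; f''(2/3) = 17 > 0 ⇒ local minimum.
Thus f has its local maximum at s = -5, with value 169/2.

169/2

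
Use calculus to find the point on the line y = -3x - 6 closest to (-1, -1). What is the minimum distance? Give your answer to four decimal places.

0.6325

Minimize D(x)^2 = (x + 1)^2 + (-3x - 5)^2.
d/dx[D^2] = 2(x + 1) + 2·(-3)·(-3x - 5) = 0 ⇒ x = -8/5.
Then y = -6/5 and the distance is √(2/5) ≈ 0.6325.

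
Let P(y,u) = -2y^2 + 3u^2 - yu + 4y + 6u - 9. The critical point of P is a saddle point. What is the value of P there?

∂P/∂y = -4y - u + 4 = 0 and ∂P/∂u = -y + 6u + 6 = 0, so (y, u) = (6/5, -4/5).
The Hessian has P_{yy} = -4, P_{uu} = 6, P_{yu} = -1, giving D = -25 < 0, so the point is a saddle point.
P(6/5, -4/5) = -9.

-9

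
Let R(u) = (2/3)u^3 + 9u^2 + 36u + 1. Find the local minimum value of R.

R'(u) = 2u^2 + 18u + 36 = 0 at u = -6, -3.
Second-derivative test with R''(u) = 4u + 18: R''(-6) = -6 < 0 ⇒ local maximum; R''(-3) = 6 > 0 ⇒ local minimum.
Thus R has its local minimum at u = -3, with value -44.

-44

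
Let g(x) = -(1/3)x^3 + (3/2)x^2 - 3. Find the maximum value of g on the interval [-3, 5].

g'(x) = -x^2 + 3x, which vanishes at x = 0 and x = 3.
Evaluating at the critical points and endpoints: g(-3) = 39/2; g(0) = -3; g(3) = 3/2; g(5) = -43/6.
The maximum over the interval is 39/2, attained at x = -3.

39/2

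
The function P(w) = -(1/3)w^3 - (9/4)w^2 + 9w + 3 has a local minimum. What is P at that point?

P'(w) = -w^2 - (9/2)w + 9 = 0 at w = -6, 3/2.
Since P''(w) = -2w - 9/2, we get P''(-6) = 15/2 > 0 ⇒ local minimum; P''(3/2) = -15/2 < 0 ⇒ local maximum.
The local minimum is P(-6) = -60.

-60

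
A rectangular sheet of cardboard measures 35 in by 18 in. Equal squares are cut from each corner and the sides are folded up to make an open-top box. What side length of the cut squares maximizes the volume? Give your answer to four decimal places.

3.7808

With cut size x, the volume is V(x) = x(35 − 2x)(18 − 2x) for 0 < x < 9.
V'(x) = 12x^2 − 212x + 630. Setting V'(x) = 0 gives x ≈ 3.7808 (the root in (0, 9)).
V''(x) = 24x − 212 is negative there, so this is the maximum; V ≈ 1082.8702.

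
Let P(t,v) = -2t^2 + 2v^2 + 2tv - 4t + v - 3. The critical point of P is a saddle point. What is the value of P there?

-11/10

∂P/∂t = -4t + 2v - 4 = 0 and ∂P/∂v = 2t + 4v + 1 = 0, so (t, v) = (-9/10, 1/5).
The Hessian has P_{tt} = -4, P_{vv} = 4, P_{tv} = 2, giving D = -20 < 0, so the point is a saddle point.
P(-9/10, 1/5) = -11/10.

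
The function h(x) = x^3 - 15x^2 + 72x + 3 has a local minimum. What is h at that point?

Critical points: h'(x) = 3x^2 - 30x + 72 vanishes at x = 4, 6.
Since h''(x) = 6x - 30, we get h''(4) = -6 < 0 ⇒ local maximum; h''(6) = 6 > 0 ⇒ local minimum.
Thus h has its local minimum at x = 6, with value 111.

111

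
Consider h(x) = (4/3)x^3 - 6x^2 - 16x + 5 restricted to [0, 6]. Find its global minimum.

-209/3

The derivative is 4x^2 - 12x - 16, whose only zero in [0, 6] is x = 4.
Evaluating at the critical points and endpoints: h(0) = 5, h(4) = -209/3, h(6) = -19.
Hence the absolute minimum is -209/3 at x = 4.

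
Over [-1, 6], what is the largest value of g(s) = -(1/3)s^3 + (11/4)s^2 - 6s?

109/12

g'(s) = -s^2 + (11/2)s - 6, which vanishes at s = 3/2 and s = 4.
Compare values at every candidate in [-1, 6]: g(-1) = 109/12; g(3/2) = -63/16; g(4) = -4/3; g(6) = -9.
Hence the absolute maximum is 109/12 at s = -1.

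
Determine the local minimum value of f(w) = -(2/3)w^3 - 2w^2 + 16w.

-160/3

f'(w) = -2w^2 - 4w + 16. Setting f'(w) = 0 gives w ∈ {-4, 2}.
Since f''(w) = -4w - 4, we get f''(-4) = 12 > 0 ⇒ local minimum; f''(2) = -12 < 0 ⇒ local maximum.
The local minimum is f(-4) = -160/3.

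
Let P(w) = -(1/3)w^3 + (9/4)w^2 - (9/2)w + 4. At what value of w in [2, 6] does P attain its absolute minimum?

Differentiating, P'(w) = -w^2 + (9/2)w - 9/2; whose only zero in [2, 6] is w = 3.
Candidates: P(2) = 4/3,  P(3) = 7/4,  P(6) = -14.
The minimum over the interval is -14, attained at w = 6.

6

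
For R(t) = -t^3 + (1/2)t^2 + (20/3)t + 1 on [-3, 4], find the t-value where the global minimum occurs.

Differentiating, R'(t) = -3t^2 + t + 20/3; which vanishes at t = -4/3 and t = 5/3.
Evaluating at the critical points and endpoints: R(-3) = 25/2; R(-4/3) = -125/27; R(5/3) = 479/54; R(4) = -85/3.
So the minimum is R(4) = -85/3.

4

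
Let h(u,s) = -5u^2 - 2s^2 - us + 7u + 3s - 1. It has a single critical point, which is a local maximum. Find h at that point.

∂h/∂u = -10u - s + 7 = 0 and ∂h/∂s = -u - 4s + 3 = 0, so (u, s) = (25/39, 23/39).
The Hessian has h_{uu} = -10, h_{ss} = -4, h_{us} = -1, giving D = 39 > 0 with h_{uu} < 0, so the point is a local maximum.
h(25/39, 23/39) = 83/39.

83/39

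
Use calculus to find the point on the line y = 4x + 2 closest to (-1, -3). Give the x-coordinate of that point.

-21/17

Minimize D(x)^2 = (x + 1)^2 + (4x + 5)^2.
d/dx[D^2] = 2(x + 1) + 2·4·(4x + 5) = 0 ⇒ x = -21/17.
Then y = -50/17 and the distance is √(1/17) ≈ 0.2425.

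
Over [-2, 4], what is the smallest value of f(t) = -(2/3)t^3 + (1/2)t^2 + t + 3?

The derivative is -2t^2 + t + 1, which vanishes at t = -1/2 and t = 1.
Evaluating at the critical points and endpoints: f(-2) = 25/3,  f(-1/2) = 65/24,  f(1) = 23/6,  f(4) = -83/3.
The minimum over the interval is -83/3, attained at t = 4.

-83/3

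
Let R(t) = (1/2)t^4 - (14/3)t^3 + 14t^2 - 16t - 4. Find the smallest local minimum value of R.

-44/3

R'(t) = 2t^3 - 14t^2 + 28t - 16 = 0 at t = 1, 2, 4.
Second-derivative test with R''(t) = 6t^2 - 28t + 28: R''(1) = 6 > 0 ⇒ local minimum; R''(2) = -4 < 0 ⇒ local maximum; R''(4) = 12 > 0 ⇒ local minimum.
Thus R has its smallest local minimum at t = 4, with value -44/3.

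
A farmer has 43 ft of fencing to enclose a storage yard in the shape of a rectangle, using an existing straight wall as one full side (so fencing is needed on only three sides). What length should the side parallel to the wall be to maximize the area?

Let the sides perpendicular to the wall have length x and the parallel side y, so 2x + y = 43 and the area is A = xy = x(43 − 2x).
A'(x) = 43 − 4x = 0 gives x = 43/4, and A''(x) = −4 < 0 confirms a maximum.
Then y = 43 − 2·43/4 = 43/2 and A = 1849/8.

43/2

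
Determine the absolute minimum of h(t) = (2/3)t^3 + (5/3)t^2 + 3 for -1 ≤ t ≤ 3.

3

Differentiating, h'(t) = 2t^2 + (10/3)t; whose only zero in [-1, 3] is t = 0.
Compare values at every candidate in [-1, 3]: h(-1) = 4,  h(0) = 3,  h(3) = 36.
So the minimum is h(0) = 3.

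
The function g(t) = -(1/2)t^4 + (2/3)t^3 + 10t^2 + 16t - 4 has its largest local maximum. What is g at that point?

Critical points: g'(t) = -2t^3 + 2t^2 + 20t + 16 vanishes at t = -2, -1, 4.
g''(t) = -6t^2 + 4t + 20. g''(-2) = -12 < 0 ⇒ local maximum; g''(-1) = 10 > 0 ⇒ local minimum; g''(4) = -60 < 0 ⇒ local maximum.
So the largest local maximum value is g(4) = 404/3.

404/3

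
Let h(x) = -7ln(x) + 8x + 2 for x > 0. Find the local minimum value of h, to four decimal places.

h'(x) = -7/x + 8 = 0 gives x = 7/8.
h''(x) = 7/x², which is positive for x > 0, so this is a local minimum.
h(7/8) = -7·ln(7/8) + 7 + 2 ≈ 9.9347.

9.9347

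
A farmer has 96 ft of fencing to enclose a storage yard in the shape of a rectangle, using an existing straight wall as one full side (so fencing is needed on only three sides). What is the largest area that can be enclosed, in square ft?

1152

Let the sides perpendicular to the wall have length x and the parallel side y, so 2x + y = 96 and the area is A = xy = x(96 − 2x).
A'(x) = 96 − 4x = 0 gives x = 24, and A''(x) = −4 < 0 confirms a maximum.
Then y = 96 − 2·24 = 48 and A = 1152.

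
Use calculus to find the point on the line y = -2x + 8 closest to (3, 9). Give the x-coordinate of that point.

Minimize D(x)^2 = (x - 3)^2 + (-2x - 1)^2.
d/dx[D^2] = 2(x - 3) + 2·(-2)·(-2x - 1) = 0 ⇒ x = 1/5.
Then y = 38/5 and the distance is √(49/5) ≈ 3.1305.

1/5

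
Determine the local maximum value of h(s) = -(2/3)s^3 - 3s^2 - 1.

h'(s) = -2s^2 - 6s = 0 at s = -3, 0.
Second-derivative test with h''(s) = -4s - 6: h''(-3) = 6 > 0 ⇒ local minimum; h''(0) = -6 < 0 ⇒ local maximum.
Thus h has its local maximum at s = 0, with value -1.

-1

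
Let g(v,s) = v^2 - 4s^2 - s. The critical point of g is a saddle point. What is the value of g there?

∂g/∂v = 2v = 0 and ∂g/∂s = -8s - 1 = 0, so (v, s) = (0, -1/8).
The Hessian has g_{vv} = 2, g_{ss} = -8, g_{vs} = 0, giving D = -16 < 0, so the point is a saddle point.
g(0, -1/8) = 1/16.

1/16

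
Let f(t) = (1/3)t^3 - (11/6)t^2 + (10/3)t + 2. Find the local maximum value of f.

f'(t) = t^2 - (11/3)t + 10/3 = 0 at t = 5/3, 2.
Since f''(t) = 2t - 11/3, we get f''(5/3) = -1/3 < 0 ⇒ local maximum; f''(2) = 1/3 > 0 ⇒ local minimum.
Thus f has its local maximum at t = 5/3, with value 649/162.

649/162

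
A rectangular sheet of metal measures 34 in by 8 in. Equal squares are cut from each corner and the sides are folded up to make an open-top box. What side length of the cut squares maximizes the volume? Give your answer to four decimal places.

1.8684

With cut size x, the volume is V(x) = x(34 − 2x)(8 − 2x) for 0 < x < 4.
V'(x) = 12x^2 − 168x + 272. Setting V'(x) = 0 gives x ≈ 1.8684 (the root in (0, 4)).
V''(x) = 24x − 168 is negative there, so this is the maximum; V ≈ 241.0574.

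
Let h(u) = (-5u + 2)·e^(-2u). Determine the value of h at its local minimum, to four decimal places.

-0.4132

Differentiating with the product rule gives h'(u) = (10u - 9)·e^(-2u). Since e^(-2u) > 0, the only critical point is u = 9/10.
h''(9/10) has the same sign as 10 > 0, so this is a local minimum.
h(9/10) = (-5/2)·e^(-9/5) ≈ -0.4132.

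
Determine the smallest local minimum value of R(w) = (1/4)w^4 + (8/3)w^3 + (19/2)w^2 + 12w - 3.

-95/12

R'(w) = w^3 + 8w^2 + 19w + 12. Setting R'(w) = 0 gives w ∈ {-4, -3, -1}.
Second-derivative test with R''(w) = 3w^2 + 16w + 19: R''(-4) = 3 > 0 ⇒ local minimum; R''(-3) = -2 < 0 ⇒ local maximum; R''(-1) = 6 > 0 ⇒ local minimum.
The smallest local minimum is R(-1) = -95/12.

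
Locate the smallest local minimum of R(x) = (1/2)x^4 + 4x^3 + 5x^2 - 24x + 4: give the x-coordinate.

Critical points: R'(x) = 2x^3 + 12x^2 + 10x - 24 vanishes at x = -4, -3, 1.
R''(x) = 6x^2 + 24x + 10. R''(-4) = 10 > 0 ⇒ local minimum; R''(-3) = -8 < 0 ⇒ local maximum; R''(1) = 40 > 0 ⇒ local minimum.
The smallest local minimum is R(1) = -21/2.

1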